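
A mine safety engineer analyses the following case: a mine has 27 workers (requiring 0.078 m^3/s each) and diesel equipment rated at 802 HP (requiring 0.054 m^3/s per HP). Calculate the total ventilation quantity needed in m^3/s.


Airflow for workers:
Q_people = 27 * 0.078 = 2.106 m^3/s
Airflow for diesel equipment:
Q_diesel = 802 * 0.054 = 43.308 m^3/s
Total ventilation:
Q_total = 2.106 + 43.308
= 45.414 m^3/s

45.414 m^3/s


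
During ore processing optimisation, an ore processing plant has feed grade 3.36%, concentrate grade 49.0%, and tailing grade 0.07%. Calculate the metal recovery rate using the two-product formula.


98.0567%

Using the two-product formula:
R = 100 * c * (f - t) / (f * (c - t))
Numerator = 100 * 49.0 * (3.36 - 0.07)
= 100 * 49.0 * 3.29
= 16121.0
Denominator = 3.36 * (49.0 - 0.07)
= 3.36 * 48.93
= 164.4048
R = 16121.0 / 164.4048
= 98.0567%


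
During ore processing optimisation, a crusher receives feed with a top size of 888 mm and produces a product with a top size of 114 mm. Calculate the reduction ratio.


Reduction ratio = feed size / product size
= 888 / 114
= 7.7895

7.7895


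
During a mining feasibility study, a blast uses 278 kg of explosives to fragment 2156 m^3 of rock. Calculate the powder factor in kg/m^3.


0.1289 kg/m^3

Powder factor = explosive mass / rock volume
= 278 / 2156
= 0.1289 kg/m^3


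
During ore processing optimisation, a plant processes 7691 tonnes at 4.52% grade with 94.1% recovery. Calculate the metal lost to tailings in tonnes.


Total metal in feed:
= 7691 * 4.52 / 100 = 347.6332 tonnes
Metal recovered:
= 347.6332 * 94.1 / 100 = 327.1228412 tonnes
Metal lost to tailings:
= 347.6332 - 327.1228412
= 20.5104 tonnes

20.5104 tonnes


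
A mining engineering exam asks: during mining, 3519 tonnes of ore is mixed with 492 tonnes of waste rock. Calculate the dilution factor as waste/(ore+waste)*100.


Total material = ore + waste
= 3519 + 492 = 4011 tonnes
Dilution = waste / total * 100
= 492 / 4011 * 100
= 0.1226626776 * 100
= 12.2663%

12.2663%


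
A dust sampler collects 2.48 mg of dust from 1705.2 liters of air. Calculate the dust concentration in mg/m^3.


Convert liters to m^3: 1 m^3 = 1000 L
Concentration = mass / volume * 1000
= 2.48 / 1705.2 * 1000
= 0.001454374853 * 1000
= 1.4544 mg/m^3

1.4544 mg/m^3


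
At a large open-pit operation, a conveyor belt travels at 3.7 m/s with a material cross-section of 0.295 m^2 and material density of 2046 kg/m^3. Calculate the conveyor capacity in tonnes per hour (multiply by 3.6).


Volumetric flow = speed * area
= 3.7 * 0.295 = 1.0915 m^3/s
Mass flow = volumetric * density
= 1.0915 * 2046 = 2233.209 kg/s
Convert to t/h: multiply by 3.6
Capacity = 2233.209 * 3.6
= 8039.5524 t/h

8039.5524 t/h


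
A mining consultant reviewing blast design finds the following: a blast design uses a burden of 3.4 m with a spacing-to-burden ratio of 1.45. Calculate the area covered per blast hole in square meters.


First, find the spacing:
Spacing = burden * ratio = 3.4 * 1.45
= 4.93 m
Then, calculate the area:
Area = burden * spacing = 3.4 * 4.93
= 16.762 m^2

16.762 m^2


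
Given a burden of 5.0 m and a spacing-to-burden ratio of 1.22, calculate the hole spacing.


6.1 m

Spacing = burden * ratio
= 5.0 * 1.22
= 6.1 m


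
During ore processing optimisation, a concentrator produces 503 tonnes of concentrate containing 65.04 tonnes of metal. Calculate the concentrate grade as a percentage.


12.9304%

Grade = (metal in concentrate / concentrate mass) * 100
= (65.04 / 503) * 100
= 0.129304175 * 100
= 12.9304%


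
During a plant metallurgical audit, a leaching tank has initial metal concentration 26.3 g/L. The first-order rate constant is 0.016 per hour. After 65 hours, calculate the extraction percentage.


64.6545%

Compute the exponent:
-k * t = -0.016 * 65 = -1.04
Remaining concentration:
C = 26.3 * exp(-1.04)
= 26.3 * 0.353454682
= 9.295858136 g/L
Extracted = 26.3 - 9.295858136 = 17.00414186 g/L
Extraction % = 17.00414186 / 26.3 * 100
= 64.6545%


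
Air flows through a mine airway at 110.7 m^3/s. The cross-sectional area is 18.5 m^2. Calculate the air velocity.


Velocity = flow rate / cross-sectional area
= 110.7 / 18.5
= 5.9838 m/s

5.9838 m/s


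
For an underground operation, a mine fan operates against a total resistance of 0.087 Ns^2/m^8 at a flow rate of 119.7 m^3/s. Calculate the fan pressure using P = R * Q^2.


Compute Q^2:
Q^2 = 119.7^2 = 14328.09
Compute pressure:
P = R * Q^2 = 0.087 * 14328.09
= 1246.5438 Pa

1246.5438 Pa


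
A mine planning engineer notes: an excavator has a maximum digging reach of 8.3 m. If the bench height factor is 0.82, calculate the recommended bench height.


6.806 m

Bench height = reach * factor
= 8.3 * 0.82
= 6.806 m


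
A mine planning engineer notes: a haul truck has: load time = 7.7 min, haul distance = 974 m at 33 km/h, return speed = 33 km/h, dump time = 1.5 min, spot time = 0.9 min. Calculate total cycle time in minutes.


13.6418 min

Convert haul speed to m/min: 33 * 1000/60 = 550 m/min
Haul time = 974 / 550 = 1.770909091 min
Convert return speed to m/min: 33 * 1000/60 = 550 m/min
Return time = 974 / 550 = 1.770909091 min
Total cycle time:
= 7.7 + 1.770909091 + 1.5 + 1.770909091 + 0.9
= 13.6418 min


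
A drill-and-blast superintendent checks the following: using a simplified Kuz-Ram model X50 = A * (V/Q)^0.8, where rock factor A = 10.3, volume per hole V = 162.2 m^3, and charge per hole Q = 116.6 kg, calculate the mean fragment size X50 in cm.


Compute V/Q:
V/Q = 162.2 / 116.6 = 1.391080617
Raise to the power 0.8:
(V/Q)^0.8 = 1.391080617^0.8 = 1.302212439
Multiply by A:
X50 = 10.3 * 1.302212439
= 13.4128 cm

13.4128 cm


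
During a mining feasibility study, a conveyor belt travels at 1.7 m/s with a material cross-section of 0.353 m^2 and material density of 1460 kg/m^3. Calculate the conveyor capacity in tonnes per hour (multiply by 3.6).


Volumetric flow = speed * area
= 1.7 * 0.353 = 0.6001 m^3/s
Mass flow = volumetric * density
= 0.6001 * 1460 = 876.146 kg/s
Convert to t/h: multiply by 3.6
Capacity = 876.146 * 3.6
= 3154.1256 t/h

3154.1256 t/h


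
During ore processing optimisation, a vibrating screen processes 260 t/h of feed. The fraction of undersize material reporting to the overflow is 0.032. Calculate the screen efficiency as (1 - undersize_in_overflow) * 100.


96.8%

Screen efficiency = (1 - fraction of undersize in overflow) * 100
= (1 - 0.032) * 100
= 0.968 * 100
= 96.8%


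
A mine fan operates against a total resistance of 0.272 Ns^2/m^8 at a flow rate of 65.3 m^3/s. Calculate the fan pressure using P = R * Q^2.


Compute Q^2:
Q^2 = 65.3^2 = 4264.09
Compute pressure:
P = R * Q^2 = 0.272 * 4264.09
= 1159.8325 Pa

1159.8325 Pa


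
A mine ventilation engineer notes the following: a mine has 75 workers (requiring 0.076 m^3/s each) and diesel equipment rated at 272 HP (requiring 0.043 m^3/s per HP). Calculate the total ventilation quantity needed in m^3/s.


17.396 m^3/s

Airflow for workers:
Q_people = 75 * 0.076 = 5.7 m^3/s
Airflow for diesel equipment:
Q_diesel = 272 * 0.043 = 11.696 m^3/s
Total ventilation:
Q_total = 5.7 + 11.696
= 17.396 m^3/s


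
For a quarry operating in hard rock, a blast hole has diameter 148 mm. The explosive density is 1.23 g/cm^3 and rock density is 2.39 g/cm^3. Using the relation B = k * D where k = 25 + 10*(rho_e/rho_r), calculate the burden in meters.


First, compute k:
rho_e / rho_r = 1.23 / 2.39 = 0.5146443515
k = 25 + 10 * 0.5146443515 = 30.14644351
Then, compute burden:
B = k * D / 1000 = 30.14644351 * 148 / 1000
= 4461.67364 / 1000
= 4.4617 m

4.4617 m


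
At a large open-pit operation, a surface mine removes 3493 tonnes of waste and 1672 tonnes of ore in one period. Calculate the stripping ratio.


Stripping ratio = waste tonnage / ore tonnage
= 3493 / 1672
= 2.0891

2.0891


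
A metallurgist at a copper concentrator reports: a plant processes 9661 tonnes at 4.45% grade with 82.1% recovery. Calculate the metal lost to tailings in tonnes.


Total metal in feed:
= 9661 * 4.45 / 100 = 429.9145 tonnes
Metal recovered:
= 429.9145 * 82.1 / 100 = 352.9598045 tonnes
Metal lost to tailings:
= 429.9145 - 352.9598045
= 76.9547 tonnes

76.9547 tonnes


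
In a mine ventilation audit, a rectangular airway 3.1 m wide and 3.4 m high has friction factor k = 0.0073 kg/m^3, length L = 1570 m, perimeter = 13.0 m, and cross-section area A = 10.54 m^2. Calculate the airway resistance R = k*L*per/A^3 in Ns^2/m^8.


0.1272 Ns^2/m^8

Compute the numerator:
k * L * per = 0.0073 * 1570 * 13.0
= 148.993
Compute the denominator:
A^3 = 10.54^3 = 1170.905464
Resistance:
R = 148.993 / 1170.905464
= 0.1272 Ns^2/m^8


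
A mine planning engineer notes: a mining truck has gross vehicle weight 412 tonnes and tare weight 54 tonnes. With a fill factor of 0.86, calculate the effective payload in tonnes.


307.88 tonnes

Maximum payload = gross - tare
= 412 - 54 = 358 tonnes
Effective payload = max payload * fill factor
= 358 * 0.86
= 307.88 tonnes


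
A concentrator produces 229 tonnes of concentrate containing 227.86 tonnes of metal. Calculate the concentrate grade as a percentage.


Grade = (metal in concentrate / concentrate mass) * 100
= (227.86 / 229) * 100
= 0.9950218341 * 100
= 99.5022%

99.5022%


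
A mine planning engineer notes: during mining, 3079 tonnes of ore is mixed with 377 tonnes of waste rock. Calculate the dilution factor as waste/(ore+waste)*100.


Total material = ore + waste
= 3079 + 377 = 3456 tonnes
Dilution = waste / total * 100
= 377 / 3456 * 100
= 0.1090856481 * 100
= 10.9086%

10.9086%


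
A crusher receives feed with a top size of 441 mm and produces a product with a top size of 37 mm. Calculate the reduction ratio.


11.9189

Reduction ratio = feed size / product size
= 441 / 37
= 11.9189


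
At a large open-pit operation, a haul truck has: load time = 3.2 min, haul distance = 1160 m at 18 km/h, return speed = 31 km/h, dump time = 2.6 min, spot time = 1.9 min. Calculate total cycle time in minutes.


13.8118 min

Convert haul speed to m/min: 18 * 1000/60 = 300 m/min
Haul time = 1160 / 300 = 3.866666667 min
Convert return speed to m/min: 31 * 1000/60 = 516.6666667 m/min
Return time = 1160 / 516.6666667 = 2.24516129 min
Total cycle time:
= 3.2 + 3.866666667 + 2.6 + 2.24516129 + 1.9
= 13.8118 min


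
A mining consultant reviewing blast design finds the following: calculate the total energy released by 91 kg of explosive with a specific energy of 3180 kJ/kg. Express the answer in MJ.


289.38 MJ

Energy = mass * specific_energy / 1000
= 91 * 3180 / 1000
= 289380 / 1000
= 289.38 MJ


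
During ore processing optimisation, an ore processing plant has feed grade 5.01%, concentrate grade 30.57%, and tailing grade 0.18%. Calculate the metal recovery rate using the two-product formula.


96.9782%

Using the two-product formula:
R = 100 * c * (f - t) / (f * (c - t))
Numerator = 100 * 30.57 * (5.01 - 0.18)
= 100 * 30.57 * 4.83
= 14765.31
Denominator = 5.01 * (30.57 - 0.18)
= 5.01 * 30.39
= 152.2539
R = 14765.31 / 152.2539
= 96.9782%


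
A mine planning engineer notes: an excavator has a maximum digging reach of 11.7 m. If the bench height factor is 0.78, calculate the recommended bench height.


9.126 m

Bench height = reach * factor
= 11.7 * 0.78
= 9.126 m


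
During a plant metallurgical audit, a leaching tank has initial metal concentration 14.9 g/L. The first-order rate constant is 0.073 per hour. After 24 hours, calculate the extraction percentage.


Compute the exponent:
-k * t = -0.073 * 24 = -1.752
Remaining concentration:
C = 14.9 * exp(-1.752)
= 14.9 * 0.1734267429
= 2.584058469 g/L
Extracted = 14.9 - 2.584058469 = 12.31594153 g/L
Extraction % = 12.31594153 / 14.9 * 100
= 82.6573%

82.6573%


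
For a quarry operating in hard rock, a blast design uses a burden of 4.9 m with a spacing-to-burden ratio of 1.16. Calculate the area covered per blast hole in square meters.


First, find the spacing:
Spacing = burden * ratio = 4.9 * 1.16
= 5.684 m
Then, calculate the area:
Area = burden * spacing = 4.9 * 5.684
= 27.8516 m^2

27.8516 m^2


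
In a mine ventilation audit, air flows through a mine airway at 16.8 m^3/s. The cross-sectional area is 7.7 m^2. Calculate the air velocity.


2.1818 m/s

Velocity = flow rate / cross-sectional area
= 16.8 / 7.7
= 2.1818 m/s


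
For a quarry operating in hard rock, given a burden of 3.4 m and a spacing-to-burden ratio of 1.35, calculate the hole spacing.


4.59 m

Spacing = burden * ratio
= 3.4 * 1.35
= 4.59 m


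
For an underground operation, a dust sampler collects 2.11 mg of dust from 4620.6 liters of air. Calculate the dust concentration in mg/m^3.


0.4567 mg/m^3

Convert liters to m^3: 1 m^3 = 1000 L
Concentration = mass / volume * 1000
= 2.11 / 4620.6 * 1000
= 0.0004566506514 * 1000
= 0.4567 mg/m^3


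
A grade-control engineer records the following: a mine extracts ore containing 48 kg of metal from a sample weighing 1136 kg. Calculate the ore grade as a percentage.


4.2254%

Ore grade = (metal mass / ore mass) * 100
= (48 / 1136) * 100
= 0.04225352113 * 100
= 4.2254%


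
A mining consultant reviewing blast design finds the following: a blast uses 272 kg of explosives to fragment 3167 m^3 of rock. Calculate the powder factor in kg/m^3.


0.0859 kg/m^3

Powder factor = explosive mass / rock volume
= 272 / 3167
= 0.0859 kg/m^3


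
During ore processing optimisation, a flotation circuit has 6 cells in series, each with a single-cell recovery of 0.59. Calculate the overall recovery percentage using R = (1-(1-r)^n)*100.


Complement of single-cell recovery:
1 - r = 1 - 0.59 = 0.41
Raise to power n:
(1 - r)^6 = 0.41^6 = 0.004750104241
Overall recovery:
R = (1 - 0.004750104241) * 100
= 99.525%

99.525%


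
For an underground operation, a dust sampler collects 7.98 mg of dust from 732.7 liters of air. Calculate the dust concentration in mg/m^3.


10.8912 mg/m^3

Convert liters to m^3: 1 m^3 = 1000 L
Concentration = mass / volume * 1000
= 7.98 / 732.7 * 1000
= 0.01089122424 * 1000
= 10.8912 mg/m^3


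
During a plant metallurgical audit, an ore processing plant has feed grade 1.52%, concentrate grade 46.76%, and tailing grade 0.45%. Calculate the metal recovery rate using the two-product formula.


71.0788%

Using the two-product formula:
R = 100 * c * (f - t) / (f * (c - t))
Numerator = 100 * 46.76 * (1.52 - 0.45)
= 100 * 46.76 * 1.07
= 5003.32
Denominator = 1.52 * (46.76 - 0.45)
= 1.52 * 46.31
= 70.3912
R = 5003.32 / 70.3912
= 71.0788%


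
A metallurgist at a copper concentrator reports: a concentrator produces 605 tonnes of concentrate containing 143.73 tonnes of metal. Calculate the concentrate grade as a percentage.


Grade = (metal in concentrate / concentrate mass) * 100
= (143.73 / 605) * 100
= 0.2375702479 * 100
= 23.757%

23.757%


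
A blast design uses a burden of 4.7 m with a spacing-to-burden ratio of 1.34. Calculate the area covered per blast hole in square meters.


29.6006 m^2

First, find the spacing:
Spacing = burden * ratio = 4.7 * 1.34
= 6.298 m
Then, calculate the area:
Area = burden * spacing = 4.7 * 6.298
= 29.6006 m^2


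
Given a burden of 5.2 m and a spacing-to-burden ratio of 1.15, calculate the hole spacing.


Spacing = burden * ratio
= 5.2 * 1.15
= 5.98 m

5.98 m


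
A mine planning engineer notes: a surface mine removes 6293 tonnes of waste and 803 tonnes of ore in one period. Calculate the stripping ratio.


7.8369

Stripping ratio = waste tonnage / ore tonnage
= 6293 / 803
= 7.8369


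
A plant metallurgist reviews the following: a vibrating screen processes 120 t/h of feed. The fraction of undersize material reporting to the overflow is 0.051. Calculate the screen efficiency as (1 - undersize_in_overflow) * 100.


Screen efficiency = (1 - fraction of undersize in overflow) * 100
= (1 - 0.051) * 100
= 0.949 * 100
= 94.9%

94.9%


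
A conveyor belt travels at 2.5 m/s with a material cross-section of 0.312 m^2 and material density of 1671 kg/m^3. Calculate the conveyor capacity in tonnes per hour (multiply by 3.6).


Volumetric flow = speed * area
= 2.5 * 0.312 = 0.78 m^3/s
Mass flow = volumetric * density
= 0.78 * 1671 = 1303.38 kg/s
Convert to t/h: multiply by 3.6
Capacity = 1303.38 * 3.6
= 4692.168 t/h

4692.168 t/h


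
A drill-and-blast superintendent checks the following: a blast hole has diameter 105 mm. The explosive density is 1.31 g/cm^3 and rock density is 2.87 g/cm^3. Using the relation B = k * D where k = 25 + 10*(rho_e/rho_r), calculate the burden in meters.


3.1043 m

First, compute k:
rho_e / rho_r = 1.31 / 2.87 = 0.456445993
k = 25 + 10 * 0.456445993 = 29.56445993
Then, compute burden:
B = k * D / 1000 = 29.56445993 * 105 / 1000
= 3104.268293 / 1000
= 3.1043 m


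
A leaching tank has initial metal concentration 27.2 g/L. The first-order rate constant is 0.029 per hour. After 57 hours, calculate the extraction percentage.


Compute the exponent:
-k * t = -0.029 * 57 = -1.653
Remaining concentration:
C = 27.2 * exp(-1.653)
= 27.2 * 0.1914746223
= 5.208109725 g/L
Extracted = 27.2 - 5.208109725 = 21.99189027 g/L
Extraction % = 21.99189027 / 27.2 * 100
= 80.8525%

80.8525%


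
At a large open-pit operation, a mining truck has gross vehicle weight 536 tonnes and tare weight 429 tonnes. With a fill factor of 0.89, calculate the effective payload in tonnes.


Maximum payload = gross - tare
= 536 - 429 = 107 tonnes
Effective payload = max payload * fill factor
= 107 * 0.89
= 95.23 tonnes

95.23 tonnes


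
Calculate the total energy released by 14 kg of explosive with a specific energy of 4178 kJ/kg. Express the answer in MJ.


Energy = mass * specific_energy / 1000
= 14 * 4178 / 1000
= 58492 / 1000
= 58.492 MJ

58.492 MJ


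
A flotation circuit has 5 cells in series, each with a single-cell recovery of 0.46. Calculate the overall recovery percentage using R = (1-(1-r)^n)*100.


Complement of single-cell recovery:
1 - r = 1 - 0.46 = 0.54
Raise to power n:
(1 - r)^5 = 0.54^5 = 0.0459165024
Overall recovery:
R = (1 - 0.0459165024) * 100
= 95.4083%

95.4083%


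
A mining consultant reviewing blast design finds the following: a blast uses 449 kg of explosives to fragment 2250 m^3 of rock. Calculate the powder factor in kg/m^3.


Powder factor = explosive mass / rock volume
= 449 / 2250
= 0.1996 kg/m^3

0.1996 kg/m^3


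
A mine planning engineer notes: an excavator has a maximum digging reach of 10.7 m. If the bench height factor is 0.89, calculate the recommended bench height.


9.523 m

Bench height = reach * factor
= 10.7 * 0.89
= 9.523 m


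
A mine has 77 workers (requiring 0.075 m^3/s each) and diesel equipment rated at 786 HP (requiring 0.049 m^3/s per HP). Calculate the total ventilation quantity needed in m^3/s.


Airflow for workers:
Q_people = 77 * 0.075 = 5.775 m^3/s
Airflow for diesel equipment:
Q_diesel = 786 * 0.049 = 38.514 m^3/s
Total ventilation:
Q_total = 5.775 + 38.514
= 44.289 m^3/s

44.289 m^3/s


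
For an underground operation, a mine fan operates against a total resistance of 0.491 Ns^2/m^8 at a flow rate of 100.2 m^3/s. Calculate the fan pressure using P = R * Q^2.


Compute Q^2:
Q^2 = 100.2^2 = 10040.04
Compute pressure:
P = R * Q^2 = 0.491 * 10040.04
= 4929.6596 Pa

4929.6596 Pa


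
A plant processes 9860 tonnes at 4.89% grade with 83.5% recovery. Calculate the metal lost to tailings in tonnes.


Total metal in feed:
= 9860 * 4.89 / 100 = 482.154 tonnes
Metal recovered:
= 482.154 * 83.5 / 100 = 402.59859 tonnes
Metal lost to tailings:
= 482.154 - 402.59859
= 79.5554 tonnes

79.5554 tonnes


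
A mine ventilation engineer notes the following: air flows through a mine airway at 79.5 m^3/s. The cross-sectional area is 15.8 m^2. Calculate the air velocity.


5.0316 m/s

Velocity = flow rate / cross-sectional area
= 79.5 / 15.8
= 5.0316 m/s


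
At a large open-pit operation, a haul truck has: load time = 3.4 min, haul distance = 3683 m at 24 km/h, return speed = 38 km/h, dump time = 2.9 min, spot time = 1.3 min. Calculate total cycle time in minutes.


Convert haul speed to m/min: 24 * 1000/60 = 400 m/min
Haul time = 3683 / 400 = 9.2075 min
Convert return speed to m/min: 38 * 1000/60 = 633.3333333 m/min
Return time = 3683 / 633.3333333 = 5.815263158 min
Total cycle time:
= 3.4 + 9.2075 + 2.9 + 5.815263158 + 1.3
= 22.6228 min

22.6228 min


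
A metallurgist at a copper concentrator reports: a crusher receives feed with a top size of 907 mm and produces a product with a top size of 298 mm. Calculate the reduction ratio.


Reduction ratio = feed size / product size
= 907 / 298
= 3.0436

3.0436


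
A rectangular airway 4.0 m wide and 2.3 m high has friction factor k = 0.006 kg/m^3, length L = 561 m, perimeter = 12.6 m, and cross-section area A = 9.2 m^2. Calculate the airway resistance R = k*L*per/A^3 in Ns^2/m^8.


Compute the numerator:
k * L * per = 0.006 * 561 * 12.6
= 42.4116
Compute the denominator:
A^3 = 9.2^3 = 778.688
Resistance:
R = 42.4116 / 778.688
= 0.0545 Ns^2/m^8

0.0545 Ns^2/m^8


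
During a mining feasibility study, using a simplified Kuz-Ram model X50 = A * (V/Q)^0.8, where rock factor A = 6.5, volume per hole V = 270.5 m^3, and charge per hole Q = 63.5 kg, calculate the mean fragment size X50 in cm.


20.7218 cm

Compute V/Q:
V/Q = 270.5 / 63.5 = 4.25984252
Raise to the power 0.8:
(V/Q)^0.8 = 4.25984252^0.8 = 3.187974474
Multiply by A:
X50 = 6.5 * 3.187974474
= 20.7218 cm


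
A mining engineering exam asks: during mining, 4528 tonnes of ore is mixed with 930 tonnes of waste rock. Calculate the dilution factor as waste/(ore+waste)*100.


Total material = ore + waste
= 4528 + 930 = 5458 tonnes
Dilution = waste / total * 100
= 930 / 5458 * 100
= 0.170392085 * 100
= 17.0392%

17.0392%


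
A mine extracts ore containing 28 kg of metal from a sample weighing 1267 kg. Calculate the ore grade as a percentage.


Ore grade = (metal mass / ore mass) * 100
= (28 / 1267) * 100
= 0.02209944751 * 100
= 2.2099%

2.2099%


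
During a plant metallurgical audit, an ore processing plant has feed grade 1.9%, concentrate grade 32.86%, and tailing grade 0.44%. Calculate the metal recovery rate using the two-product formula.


77.885%

Using the two-product formula:
R = 100 * c * (f - t) / (f * (c - t))
Numerator = 100 * 32.86 * (1.9 - 0.44)
= 100 * 32.86 * 1.46
= 4797.56
Denominator = 1.9 * (32.86 - 0.44)
= 1.9 * 32.42
= 61.598
R = 4797.56 / 61.598
= 77.885%


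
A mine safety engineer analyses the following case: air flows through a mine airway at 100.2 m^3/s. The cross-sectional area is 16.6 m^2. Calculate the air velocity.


6.0361 m/s

Velocity = flow rate / cross-sectional area
= 100.2 / 16.6
= 6.0361 m/s


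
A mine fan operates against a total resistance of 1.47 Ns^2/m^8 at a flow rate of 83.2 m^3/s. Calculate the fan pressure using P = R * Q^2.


Compute Q^2:
Q^2 = 83.2^2 = 6922.24
Compute pressure:
P = R * Q^2 = 1.47 * 6922.24
= 10175.6928 Pa

10175.6928 Pa


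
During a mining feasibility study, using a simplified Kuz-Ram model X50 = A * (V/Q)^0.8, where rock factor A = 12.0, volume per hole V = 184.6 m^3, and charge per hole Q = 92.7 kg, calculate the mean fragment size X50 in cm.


20.8211 cm

Compute V/Q:
V/Q = 184.6 / 92.7 = 1.991370011
Raise to the power 0.8:
(V/Q)^0.8 = 1.991370011^0.8 = 1.735088255
Multiply by A:
X50 = 12.0 * 1.735088255
= 20.8211 cm


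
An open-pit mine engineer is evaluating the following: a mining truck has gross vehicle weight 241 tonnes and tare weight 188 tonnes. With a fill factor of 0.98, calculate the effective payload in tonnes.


Maximum payload = gross - tare
= 241 - 188 = 53 tonnes
Effective payload = max payload * fill factor
= 53 * 0.98
= 51.94 tonnes

51.94 tonnes


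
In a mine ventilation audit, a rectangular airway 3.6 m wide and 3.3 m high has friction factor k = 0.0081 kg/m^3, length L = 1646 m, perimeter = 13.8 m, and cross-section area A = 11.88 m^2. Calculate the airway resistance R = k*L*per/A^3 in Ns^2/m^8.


0.1097 Ns^2/m^8

Compute the numerator:
k * L * per = 0.0081 * 1646 * 13.8
= 183.98988
Compute the denominator:
A^3 = 11.88^3 = 1676.676672
Resistance:
R = 183.98988 / 1676.676672
= 0.1097 Ns^2/m^8


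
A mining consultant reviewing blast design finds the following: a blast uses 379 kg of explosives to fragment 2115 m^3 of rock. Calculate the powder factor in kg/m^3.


Powder factor = explosive mass / rock volume
= 379 / 2115
= 0.1792 kg/m^3

0.1792 kg/m^3


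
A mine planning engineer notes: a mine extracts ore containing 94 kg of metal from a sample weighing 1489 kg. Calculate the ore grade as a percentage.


6.313%

Ore grade = (metal mass / ore mass) * 100
= (94 / 1489) * 100
= 0.06312961719 * 100
= 6.313%


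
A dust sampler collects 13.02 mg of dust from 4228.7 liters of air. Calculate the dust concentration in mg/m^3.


3.079 mg/m^3

Convert liters to m^3: 1 m^3 = 1000 L
Concentration = mass / volume * 1000
= 13.02 / 4228.7 * 1000
= 0.003078960437 * 1000
= 3.079 mg/m^3


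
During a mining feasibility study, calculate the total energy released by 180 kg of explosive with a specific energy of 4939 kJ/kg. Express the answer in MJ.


Energy = mass * specific_energy / 1000
= 180 * 4939 / 1000
= 889020 / 1000
= 889.02 MJ

889.02 MJ


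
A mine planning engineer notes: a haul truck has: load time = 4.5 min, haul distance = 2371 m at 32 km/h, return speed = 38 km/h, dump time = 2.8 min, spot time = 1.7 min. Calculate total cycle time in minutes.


Convert haul speed to m/min: 32 * 1000/60 = 533.3333333 m/min
Haul time = 2371 / 533.3333333 = 4.445625 min
Convert return speed to m/min: 38 * 1000/60 = 633.3333333 m/min
Return time = 2371 / 633.3333333 = 3.743684211 min
Total cycle time:
= 4.5 + 4.445625 + 2.8 + 3.743684211 + 1.7
= 17.1893 min

17.1893 min


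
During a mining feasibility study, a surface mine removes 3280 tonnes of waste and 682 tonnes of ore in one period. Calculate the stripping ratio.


Stripping ratio = waste tonnage / ore tonnage
= 3280 / 682
= 4.8094

4.8094


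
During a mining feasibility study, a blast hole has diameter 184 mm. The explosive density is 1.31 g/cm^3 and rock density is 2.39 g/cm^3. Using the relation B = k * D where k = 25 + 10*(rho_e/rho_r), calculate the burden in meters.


5.6085 m

First, compute k:
rho_e / rho_r = 1.31 / 2.39 = 0.5481171548
k = 25 + 10 * 0.5481171548 = 30.48117155
Then, compute burden:
B = k * D / 1000 = 30.48117155 * 184 / 1000
= 5608.535565 / 1000
= 5.6085 m


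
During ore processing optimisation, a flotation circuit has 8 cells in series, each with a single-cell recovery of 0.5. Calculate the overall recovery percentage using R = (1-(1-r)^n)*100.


Complement of single-cell recovery:
1 - r = 1 - 0.5 = 0.5
Raise to power n:
(1 - r)^8 = 0.5^8 = 0.00390625
Overall recovery:
R = (1 - 0.00390625) * 100
= 99.6094%

99.6094%


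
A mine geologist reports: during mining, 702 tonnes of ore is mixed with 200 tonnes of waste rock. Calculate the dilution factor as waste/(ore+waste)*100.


Total material = ore + waste
= 702 + 200 = 902 tonnes
Dilution = waste / total * 100
= 200 / 902 * 100
= 0.22172949 * 100
= 22.1729%

22.1729%


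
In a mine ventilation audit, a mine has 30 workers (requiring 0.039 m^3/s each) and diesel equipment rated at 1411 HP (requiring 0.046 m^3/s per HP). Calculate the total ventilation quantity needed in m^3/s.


Airflow for workers:
Q_people = 30 * 0.039 = 1.17 m^3/s
Airflow for diesel equipment:
Q_diesel = 1411 * 0.046 = 64.906 m^3/s
Total ventilation:
Q_total = 1.17 + 64.906
= 66.076 m^3/s

66.076 m^3/s


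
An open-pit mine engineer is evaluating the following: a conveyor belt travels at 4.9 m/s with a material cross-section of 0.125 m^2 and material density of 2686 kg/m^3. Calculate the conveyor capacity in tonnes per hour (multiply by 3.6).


5922.63 t/h

Volumetric flow = speed * area
= 4.9 * 0.125 = 0.6125 m^3/s
Mass flow = volumetric * density
= 0.6125 * 2686 = 1645.175 kg/s
Convert to t/h: multiply by 3.6
Capacity = 1645.175 * 3.6
= 5922.63 t/h


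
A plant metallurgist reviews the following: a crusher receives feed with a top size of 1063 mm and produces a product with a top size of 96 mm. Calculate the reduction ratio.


Reduction ratio = feed size / product size
= 1063 / 96
= 11.0729

11.0729


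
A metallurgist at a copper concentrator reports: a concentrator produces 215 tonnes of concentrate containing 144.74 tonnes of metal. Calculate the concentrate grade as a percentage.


Grade = (metal in concentrate / concentrate mass) * 100
= (144.74 / 215) * 100
= 0.6732093023 * 100
= 67.3209%

67.3209%


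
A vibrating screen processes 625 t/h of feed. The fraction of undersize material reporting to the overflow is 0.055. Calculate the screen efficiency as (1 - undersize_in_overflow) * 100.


94.5%

Screen efficiency = (1 - fraction of undersize in overflow) * 100
= (1 - 0.055) * 100
= 0.945 * 100
= 94.5%


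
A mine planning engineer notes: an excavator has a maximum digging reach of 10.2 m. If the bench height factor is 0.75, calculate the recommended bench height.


Bench height = reach * factor
= 10.2 * 0.75
= 7.65 m

7.65 m


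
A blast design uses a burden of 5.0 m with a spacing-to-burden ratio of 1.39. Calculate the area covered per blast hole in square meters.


34.75 m^2

First, find the spacing:
Spacing = burden * ratio = 5.0 * 1.39
= 6.95 m
Then, calculate the area:
Area = burden * spacing = 5.0 * 6.95
= 34.75 m^2


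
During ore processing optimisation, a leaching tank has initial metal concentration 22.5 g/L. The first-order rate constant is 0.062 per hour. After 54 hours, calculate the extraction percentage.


96.4845%

Compute the exponent:
-k * t = -0.062 * 54 = -3.348
Remaining concentration:
C = 22.5 * exp(-3.348)
= 22.5 * 0.03515459302
= 0.7909783431 g/L
Extracted = 22.5 - 0.7909783431 = 21.70902166 g/L
Extraction % = 21.70902166 / 22.5 * 100
= 96.4845%


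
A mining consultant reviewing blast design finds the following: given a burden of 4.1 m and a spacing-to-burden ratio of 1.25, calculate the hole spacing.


5.125 m

Spacing = burden * ratio
= 4.1 * 1.25
= 5.125 m


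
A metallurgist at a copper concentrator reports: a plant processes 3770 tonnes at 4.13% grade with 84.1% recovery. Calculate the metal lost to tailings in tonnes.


Total metal in feed:
= 3770 * 4.13 / 100 = 155.701 tonnes
Metal recovered:
= 155.701 * 84.1 / 100 = 130.944541 tonnes
Metal lost to tailings:
= 155.701 - 130.944541
= 24.7565 tonnes

24.7565 tonnes


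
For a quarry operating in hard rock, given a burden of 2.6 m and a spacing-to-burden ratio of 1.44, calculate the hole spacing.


3.744 m

Spacing = burden * ratio
= 2.6 * 1.44
= 3.744 m


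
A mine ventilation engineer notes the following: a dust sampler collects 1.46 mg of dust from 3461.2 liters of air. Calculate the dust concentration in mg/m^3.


0.4218 mg/m^3

Convert liters to m^3: 1 m^3 = 1000 L
Concentration = mass / volume * 1000
= 1.46 / 3461.2 * 1000
= 0.0004218190223 * 1000
= 0.4218 mg/m^3


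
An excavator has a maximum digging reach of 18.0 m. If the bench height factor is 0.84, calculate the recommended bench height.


Bench height = reach * factor
= 18.0 * 0.84
= 15.12 m

15.12 m


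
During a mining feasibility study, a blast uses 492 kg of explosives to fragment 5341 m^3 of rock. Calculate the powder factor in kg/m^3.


0.0921 kg/m^3

Powder factor = explosive mass / rock volume
= 492 / 5341
= 0.0921 kg/m^3


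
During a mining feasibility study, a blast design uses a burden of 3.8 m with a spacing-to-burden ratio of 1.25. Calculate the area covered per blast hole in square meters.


First, find the spacing:
Spacing = burden * ratio = 3.8 * 1.25
= 4.75 m
Then, calculate the area:
Area = burden * spacing = 3.8 * 4.75
= 18.05 m^2

18.05 m^2


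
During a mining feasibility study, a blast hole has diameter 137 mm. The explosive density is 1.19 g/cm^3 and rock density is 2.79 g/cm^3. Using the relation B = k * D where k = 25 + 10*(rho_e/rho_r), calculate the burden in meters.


First, compute k:
rho_e / rho_r = 1.19 / 2.79 = 0.4265232975
k = 25 + 10 * 0.4265232975 = 29.26523297
Then, compute burden:
B = k * D / 1000 = 29.26523297 * 137 / 1000
= 4009.336918 / 1000
= 4.0093 m

4.0093 m


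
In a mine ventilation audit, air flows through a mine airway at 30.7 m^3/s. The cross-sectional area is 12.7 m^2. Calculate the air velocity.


2.4173 m/s

Velocity = flow rate / cross-sectional area
= 30.7 / 12.7
= 2.4173 m/s


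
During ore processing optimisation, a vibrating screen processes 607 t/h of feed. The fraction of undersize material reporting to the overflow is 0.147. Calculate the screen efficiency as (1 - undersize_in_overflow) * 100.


Screen efficiency = (1 - fraction of undersize in overflow) * 100
= (1 - 0.147) * 100
= 0.853 * 100
= 85.3%

85.3%


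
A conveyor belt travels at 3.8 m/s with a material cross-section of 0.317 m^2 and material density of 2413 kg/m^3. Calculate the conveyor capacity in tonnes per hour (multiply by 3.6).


Volumetric flow = speed * area
= 3.8 * 0.317 = 1.2046 m^3/s
Mass flow = volumetric * density
= 1.2046 * 2413 = 2906.6998 kg/s
Convert to t/h: multiply by 3.6
Capacity = 2906.6998 * 3.6
= 10464.1193 t/h

10464.1193 t/h


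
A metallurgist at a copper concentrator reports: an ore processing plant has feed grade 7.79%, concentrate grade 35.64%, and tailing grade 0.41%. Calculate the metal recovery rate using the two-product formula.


95.8394%

Using the two-product formula:
R = 100 * c * (f - t) / (f * (c - t))
Numerator = 100 * 35.64 * (7.79 - 0.41)
= 100 * 35.64 * 7.38
= 26302.32
Denominator = 7.79 * (35.64 - 0.41)
= 7.79 * 35.23
= 274.4417
R = 26302.32 / 274.4417
= 95.8394%


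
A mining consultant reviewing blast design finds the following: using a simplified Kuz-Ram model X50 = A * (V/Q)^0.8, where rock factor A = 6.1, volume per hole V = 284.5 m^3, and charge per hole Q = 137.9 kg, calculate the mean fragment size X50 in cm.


10.8879 cm

Compute V/Q:
V/Q = 284.5 / 137.9 = 2.063089195
Raise to the power 0.8:
(V/Q)^0.8 = 2.063089195^0.8 = 1.784902113
Multiply by A:
X50 = 6.1 * 1.784902113
= 10.8879 cm


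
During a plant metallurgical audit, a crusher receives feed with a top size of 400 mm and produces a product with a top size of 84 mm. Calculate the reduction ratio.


Reduction ratio = feed size / product size
= 400 / 84
= 4.7619

4.7619


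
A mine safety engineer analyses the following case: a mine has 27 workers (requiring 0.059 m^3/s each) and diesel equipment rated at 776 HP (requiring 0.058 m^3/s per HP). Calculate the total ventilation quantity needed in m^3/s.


Airflow for workers:
Q_people = 27 * 0.059 = 1.593 m^3/s
Airflow for diesel equipment:
Q_diesel = 776 * 0.058 = 45.008 m^3/s
Total ventilation:
Q_total = 1.593 + 45.008
= 46.601 m^3/s

46.601 m^3/s


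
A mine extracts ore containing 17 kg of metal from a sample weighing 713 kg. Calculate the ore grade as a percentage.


Ore grade = (metal mass / ore mass) * 100
= (17 / 713) * 100
= 0.02384291725 * 100
= 2.3843%

2.3843%


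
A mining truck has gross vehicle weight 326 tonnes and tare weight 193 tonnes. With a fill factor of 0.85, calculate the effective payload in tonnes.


113.05 tonnes

Maximum payload = gross - tare
= 326 - 193 = 133 tonnes
Effective payload = max payload * fill factor
= 133 * 0.85
= 113.05 tonnes


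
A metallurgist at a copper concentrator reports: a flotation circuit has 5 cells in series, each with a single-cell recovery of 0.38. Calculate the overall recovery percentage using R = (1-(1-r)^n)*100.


Complement of single-cell recovery:
1 - r = 1 - 0.38 = 0.62
Raise to power n:
(1 - r)^5 = 0.62^5 = 0.0916132832
Overall recovery:
R = (1 - 0.0916132832) * 100
= 90.8387%

90.8387%


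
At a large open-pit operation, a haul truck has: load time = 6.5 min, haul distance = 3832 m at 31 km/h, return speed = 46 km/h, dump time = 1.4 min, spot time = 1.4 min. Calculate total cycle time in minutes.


Convert haul speed to m/min: 31 * 1000/60 = 516.6666667 m/min
Haul time = 3832 / 516.6666667 = 7.416774194 min
Convert return speed to m/min: 46 * 1000/60 = 766.6666667 m/min
Return time = 3832 / 766.6666667 = 4.99826087 min
Total cycle time:
= 6.5 + 7.416774194 + 1.4 + 4.99826087 + 1.4
= 21.715 min

21.715 min


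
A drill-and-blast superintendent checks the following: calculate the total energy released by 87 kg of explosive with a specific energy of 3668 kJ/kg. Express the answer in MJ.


Energy = mass * specific_energy / 1000
= 87 * 3668 / 1000
= 319116 / 1000
= 319.116 MJ

319.116 MJ


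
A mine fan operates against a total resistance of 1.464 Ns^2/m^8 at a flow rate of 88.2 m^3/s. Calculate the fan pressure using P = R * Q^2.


11388.8074 Pa

Compute Q^2:
Q^2 = 88.2^2 = 7779.24
Compute pressure:
P = R * Q^2 = 1.464 * 7779.24
= 11388.8074 Pa


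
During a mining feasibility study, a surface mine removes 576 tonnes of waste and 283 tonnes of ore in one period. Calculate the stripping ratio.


2.0353

Stripping ratio = waste tonnage / ore tonnage
= 576 / 283
= 2.0353


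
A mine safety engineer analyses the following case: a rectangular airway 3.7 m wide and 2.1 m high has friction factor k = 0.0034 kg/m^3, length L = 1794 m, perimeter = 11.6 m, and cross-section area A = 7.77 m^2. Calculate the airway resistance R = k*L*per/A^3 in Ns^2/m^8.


Compute the numerator:
k * L * per = 0.0034 * 1794 * 11.6
= 70.75536
Compute the denominator:
A^3 = 7.77^3 = 469.097433
Resistance:
R = 70.75536 / 469.097433
= 0.1508 Ns^2/m^8

0.1508 Ns^2/m^8


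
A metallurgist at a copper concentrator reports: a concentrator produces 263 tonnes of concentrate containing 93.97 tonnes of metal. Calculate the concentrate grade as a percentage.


35.73%

Grade = (metal in concentrate / concentrate mass) * 100
= (93.97 / 263) * 100
= 0.3573003802 * 100
= 35.73%


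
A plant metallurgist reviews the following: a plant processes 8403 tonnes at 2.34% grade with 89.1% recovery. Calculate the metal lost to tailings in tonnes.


Total metal in feed:
= 8403 * 2.34 / 100 = 196.6302 tonnes
Metal recovered:
= 196.6302 * 89.1 / 100 = 175.1975082 tonnes
Metal lost to tailings:
= 196.6302 - 175.1975082
= 21.4327 tonnes

21.4327 tonnes


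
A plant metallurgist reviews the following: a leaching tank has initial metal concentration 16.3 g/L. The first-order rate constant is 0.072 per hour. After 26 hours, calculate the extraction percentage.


84.6184%

Compute the exponent:
-k * t = -0.072 * 26 = -1.872
Remaining concentration:
C = 16.3 * exp(-1.872)
= 16.3 * 0.1538157225
= 2.507196277 g/L
Extracted = 16.3 - 2.507196277 = 13.79280372 g/L
Extraction % = 13.79280372 / 16.3 * 100
= 84.6184%


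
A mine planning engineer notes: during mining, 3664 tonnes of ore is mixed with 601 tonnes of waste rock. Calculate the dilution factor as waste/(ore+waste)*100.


14.0914%

Total material = ore + waste
= 3664 + 601 = 4265 tonnes
Dilution = waste / total * 100
= 601 / 4265 * 100
= 0.1409144197 * 100
= 14.0914%


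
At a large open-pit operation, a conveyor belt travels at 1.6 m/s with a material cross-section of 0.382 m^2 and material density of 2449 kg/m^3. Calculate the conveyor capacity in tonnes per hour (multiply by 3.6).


Volumetric flow = speed * area
= 1.6 * 0.382 = 0.6112 m^3/s
Mass flow = volumetric * density
= 0.6112 * 2449 = 1496.8288 kg/s
Convert to t/h: multiply by 3.6
Capacity = 1496.8288 * 3.6
= 5388.5837 t/h

5388.5837 t/h


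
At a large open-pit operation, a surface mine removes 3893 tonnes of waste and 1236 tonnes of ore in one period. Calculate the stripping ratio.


Stripping ratio = waste tonnage / ore tonnage
= 3893 / 1236
= 3.1497

3.1497


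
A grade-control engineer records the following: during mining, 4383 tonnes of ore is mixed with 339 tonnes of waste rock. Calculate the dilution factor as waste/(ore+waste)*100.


Total material = ore + waste
= 4383 + 339 = 4722 tonnes
Dilution = waste / total * 100
= 339 / 4722 * 100
= 0.07179161372 * 100
= 7.1792%

7.1792%
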